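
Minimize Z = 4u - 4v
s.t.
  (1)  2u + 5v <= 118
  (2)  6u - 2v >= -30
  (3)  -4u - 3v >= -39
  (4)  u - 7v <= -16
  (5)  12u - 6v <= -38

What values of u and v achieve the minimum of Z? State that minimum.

u = -6/13, v = 177/13, minimum Z = -732/13

At the optimal vertex, 6u - 2v = -30 and -4u - 3v = -39.
Solving simultaneously gives u = -6/13, v = 177/13.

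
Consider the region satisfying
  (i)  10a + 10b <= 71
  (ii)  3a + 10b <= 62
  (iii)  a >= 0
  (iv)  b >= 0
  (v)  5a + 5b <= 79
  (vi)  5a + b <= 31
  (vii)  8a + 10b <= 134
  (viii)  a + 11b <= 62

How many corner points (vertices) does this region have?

5

Intersecting each pair of boundary lines and keeping only the points that satisfy every inequality leaves:
  (239/40, 9/8)
  (161/100, 549/100)
  (0, 0)
  (0, 62/11)
  (31/5, 0)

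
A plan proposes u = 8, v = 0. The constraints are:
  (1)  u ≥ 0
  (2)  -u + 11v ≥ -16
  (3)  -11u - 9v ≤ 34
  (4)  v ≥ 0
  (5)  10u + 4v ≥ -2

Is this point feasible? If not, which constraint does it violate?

feasible

(1): 8 ≥ 0 ✓
(2): -8 ≥ -16 ✓
(3): -88 ≤ 34 ✓
(4): 0 ≥ 0 ✓
(5): 80 ≥ -2 ✓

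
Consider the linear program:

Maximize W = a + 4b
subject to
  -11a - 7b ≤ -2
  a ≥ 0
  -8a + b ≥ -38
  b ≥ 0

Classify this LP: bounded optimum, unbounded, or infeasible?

unbounded

From the feasible point (0, 2/7), moving in the direction (0, 1) keeps every constraint satisfied while W increases without bound.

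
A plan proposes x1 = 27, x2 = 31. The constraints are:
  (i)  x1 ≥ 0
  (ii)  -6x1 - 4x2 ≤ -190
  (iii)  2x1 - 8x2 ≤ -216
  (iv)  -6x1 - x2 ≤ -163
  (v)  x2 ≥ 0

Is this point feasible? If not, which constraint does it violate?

Constraint (iii): 2x1 - 8x2 = -194, which is not ≤ -216. All other constraints are satisfied.

not feasible — violates (iii)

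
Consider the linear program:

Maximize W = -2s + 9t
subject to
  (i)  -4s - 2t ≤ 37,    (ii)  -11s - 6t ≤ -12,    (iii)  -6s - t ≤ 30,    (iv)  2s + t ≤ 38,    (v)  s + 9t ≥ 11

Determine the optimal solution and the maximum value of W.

Corner points and W = -2s + 9t:
  (-192/25, 402/25) → W = 4002/25
  (14/31, 109/93) → W = 299/31
  (-17, 72) → W = 682
  (331/17, -16/17) → W = -806/17

At the optimal vertex, -6s - t = 30 and 2s + t = 38.
Solving simultaneously gives s = -17, t = 72.

s = -17, t = 72, maximum W = 682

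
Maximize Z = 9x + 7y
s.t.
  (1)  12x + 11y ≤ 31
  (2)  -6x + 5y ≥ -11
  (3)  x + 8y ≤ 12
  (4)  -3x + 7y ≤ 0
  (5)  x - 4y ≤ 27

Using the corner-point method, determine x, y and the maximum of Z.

Extreme points and Z = 9x + 7y:
  (46/21, 3/7) → Z = 159/7
  (217/117, 31/39) → Z = 868/39
  (-91/19, -151/19) → Z = -1876/19
  (-189/5, -81/5) → Z = -2268/5

The optimum lies where 12x + 11y = 31 and -6x + 5y = -11.
Solving simultaneously gives x = 46/21, y = 3/7.

x = 46/21, y = 3/7, maximum Z = 159/7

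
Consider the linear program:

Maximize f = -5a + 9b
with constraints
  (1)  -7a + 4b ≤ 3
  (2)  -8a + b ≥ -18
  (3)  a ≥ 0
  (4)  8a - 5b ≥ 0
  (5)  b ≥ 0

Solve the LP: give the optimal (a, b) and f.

a = 45/16, b = 9/2, maximum f = 423/16

Corner points and f = -5a + 9b:
  (45/16, 9/2) → f = 423/16
  (9/4, 0) → f = -45/4
  (0, 0) → f = 0

At the optimal vertex, -8a + b = -18 and 8a - 5b = 0.
Solving simultaneously gives a = 45/16, b = 9/2.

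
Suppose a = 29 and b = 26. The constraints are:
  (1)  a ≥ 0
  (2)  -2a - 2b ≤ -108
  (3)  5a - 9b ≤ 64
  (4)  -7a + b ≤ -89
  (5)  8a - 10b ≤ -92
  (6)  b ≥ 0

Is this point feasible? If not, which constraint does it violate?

Constraint (5): 8a - 10b = -28, which is not ≤ -92. All other constraints are satisfied.

not feasible — violates (5)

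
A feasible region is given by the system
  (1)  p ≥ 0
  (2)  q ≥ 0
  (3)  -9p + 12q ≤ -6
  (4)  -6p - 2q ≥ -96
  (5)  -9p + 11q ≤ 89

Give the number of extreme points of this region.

3

Intersecting each pair of boundary lines and keeping only the points that satisfy every inequality leaves:
  (2/3, 0)
  (16, 0)
  (194/15, 46/5)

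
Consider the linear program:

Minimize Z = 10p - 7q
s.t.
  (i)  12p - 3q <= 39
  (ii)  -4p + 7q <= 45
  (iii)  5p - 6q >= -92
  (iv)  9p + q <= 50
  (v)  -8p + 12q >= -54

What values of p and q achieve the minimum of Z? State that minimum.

p = -119, q = -503/6, minimum Z = -3619/6

Corner points and Z = 10p - 7q:
  (63/13, 83/13) → Z = 49/13
  (51/20, -14/5) → Z = 451/10
  (-34, -13) → Z = -249
  (305/67, 605/67) → Z = -1185/67
  (-119, -503/6) → Z = -3619/6

At the optimal vertex, 5p - 6q = -92 and -8p + 12q = -54.
Solving simultaneously gives p = -119, q = -503/6.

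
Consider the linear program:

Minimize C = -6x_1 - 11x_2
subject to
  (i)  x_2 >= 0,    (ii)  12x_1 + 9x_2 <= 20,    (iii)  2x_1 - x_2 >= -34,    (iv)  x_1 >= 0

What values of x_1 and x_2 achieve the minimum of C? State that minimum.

x_1 = 0, x_2 = 20/9, minimum C = -220/9

Vertices and C = -6x_1 - 11x_2:
  (5/3, 0) → C = -10
  (0, 0) → C = 0
  (0, 20/9) → C = -220/9

The optimum lies where 12x_1 + 9x_2 = 20 and x_1 = 0.
Solving simultaneously gives x_1 = 0, x_2 = 20/9.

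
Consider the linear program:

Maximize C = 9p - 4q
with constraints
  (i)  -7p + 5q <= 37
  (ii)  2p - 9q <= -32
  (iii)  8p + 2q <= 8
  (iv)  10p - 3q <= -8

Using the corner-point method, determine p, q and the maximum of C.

At the optimal vertex, 2p - 9q = -32 and 8p + 2q = 8.
Solving simultaneously gives p = 2/19, q = 68/19.

p = 2/19, q = 68/19, maximum C = -254/19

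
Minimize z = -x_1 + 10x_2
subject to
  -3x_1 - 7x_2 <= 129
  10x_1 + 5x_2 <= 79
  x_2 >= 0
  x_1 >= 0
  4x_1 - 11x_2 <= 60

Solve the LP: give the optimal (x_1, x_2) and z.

x_1 = 79/10, x_2 = 0, minimum z = -79/10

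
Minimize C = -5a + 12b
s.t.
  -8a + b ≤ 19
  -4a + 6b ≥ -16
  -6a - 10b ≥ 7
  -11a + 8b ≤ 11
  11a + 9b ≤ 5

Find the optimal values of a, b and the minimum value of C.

a = -65/22, b = -51/11, minimum C = -899/22

Feasible corners and C = -5a + 12b:
  (-65/22, -51/11) → C = -899/22
  (-141/53, -121/53) → C = -747/53
  (59/38, -31/19) → C = -1039/38
  (-83/79, -11/158) → C = 349/79

At the optimal vertex, -8a + b = 19 and -4a + 6b = -16.
Solving simultaneously gives a = -65/22, b = -51/11.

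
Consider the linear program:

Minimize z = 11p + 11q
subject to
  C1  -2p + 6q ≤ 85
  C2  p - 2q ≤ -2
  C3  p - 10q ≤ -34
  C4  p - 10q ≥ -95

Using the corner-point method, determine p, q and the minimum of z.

p = -323/7, q = -17/14, minimum z = -7293/14

Vertices and z = 11p + 11q:
  (-323/7, -17/14) → z = -7293/14
  (-20, 15/2) → z = -275/2
  (6, 4) → z = 110
  (85/4, 93/8) → z = 2893/8

The optimum lies where -2p + 6q = 85 and p - 10q = -34.
Solving simultaneously gives p = -323/7, q = -17/14.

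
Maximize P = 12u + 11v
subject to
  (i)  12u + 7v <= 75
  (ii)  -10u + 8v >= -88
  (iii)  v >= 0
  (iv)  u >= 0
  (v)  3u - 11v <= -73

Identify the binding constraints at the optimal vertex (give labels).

Corner points and P = 12u + 11v:
  (0, 75/7) → P = 825/7
  (314/153, 367/51) → P = 5293/51
  (0, 73/11) → P = 73

The maximum is at (0, 75/7). Substituting into each constraint, equality holds for (i) and (iv); the remaining constraints have slack.

(i) and (iv)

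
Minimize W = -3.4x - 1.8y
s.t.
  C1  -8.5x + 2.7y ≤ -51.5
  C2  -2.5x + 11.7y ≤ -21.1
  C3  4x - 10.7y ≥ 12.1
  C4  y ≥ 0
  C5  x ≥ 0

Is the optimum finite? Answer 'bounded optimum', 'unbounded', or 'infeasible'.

From the feasible point (8.44, 0), moving in the direction (11.7, 2.5) keeps every constraint satisfied while W decreases without bound.

unbounded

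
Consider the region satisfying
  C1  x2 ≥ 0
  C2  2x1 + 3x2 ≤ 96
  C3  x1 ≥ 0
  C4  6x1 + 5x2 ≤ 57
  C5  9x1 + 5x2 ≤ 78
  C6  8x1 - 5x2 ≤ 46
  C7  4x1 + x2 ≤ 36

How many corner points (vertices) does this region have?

Intersecting each pair of boundary lines and keeping only the points that satisfy every inequality leaves:
  (0, 0)
  (23/4, 0)
  (0, 57/5)
  (7, 3)
  (124/17, 42/17)

5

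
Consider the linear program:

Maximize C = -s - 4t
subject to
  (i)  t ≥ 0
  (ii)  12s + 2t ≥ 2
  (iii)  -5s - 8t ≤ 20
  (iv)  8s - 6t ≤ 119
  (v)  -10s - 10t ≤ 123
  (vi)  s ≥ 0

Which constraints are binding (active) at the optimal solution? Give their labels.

Extreme points and C = -s - 4t:
  (1/6, 0) → C = -1/6
  (119/8, 0) → C = -119/8
  (0, 1) → C = -4
The feasible region is unbounded (it extends along (0, 1), (3, 4)), but C strictly decreases along every unbounded feasible direction, so there is no improving ray and the maximum is attained at a vertex.

The maximum is at (1/6, 0). Substituting into each constraint, equality holds for (i) and (ii); the remaining constraints have slack.

(i) and (ii)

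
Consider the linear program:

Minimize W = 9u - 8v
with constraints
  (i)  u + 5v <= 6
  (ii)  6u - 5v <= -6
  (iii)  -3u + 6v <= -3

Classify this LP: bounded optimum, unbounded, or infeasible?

From the feasible point (-17/7, -12/7), moving in the direction (-6, -3) keeps every constraint satisfied while W decreases without bound.

unbounded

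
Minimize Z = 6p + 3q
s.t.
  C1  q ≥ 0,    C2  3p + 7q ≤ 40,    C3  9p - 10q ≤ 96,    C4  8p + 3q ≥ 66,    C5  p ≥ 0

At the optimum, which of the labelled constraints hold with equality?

Vertices and Z = 6p + 3q:
  (32/3, 0) → Z = 64
  (33/4, 0) → Z = 99/2
  (1072/93, 24/31) → Z = 2216/31
  (342/47, 122/47) → Z = 2418/47

The minimum is at (33/4, 0). Substituting into each constraint, equality holds for C1 and C4; the remaining constraints have slack.

C1 and C4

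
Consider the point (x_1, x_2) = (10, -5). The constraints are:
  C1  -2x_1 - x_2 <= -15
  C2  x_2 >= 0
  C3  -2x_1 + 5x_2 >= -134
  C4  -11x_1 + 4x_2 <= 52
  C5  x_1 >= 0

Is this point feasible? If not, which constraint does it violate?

not feasible — violates C2

Constraint C2: x_2 = -5, which is not ≥ 0. All other constraints are satisfied.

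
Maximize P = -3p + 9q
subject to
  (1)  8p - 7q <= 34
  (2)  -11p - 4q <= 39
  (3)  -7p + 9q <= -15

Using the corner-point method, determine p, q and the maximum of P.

p = 201/23, q = 118/23, maximum P = 459/23

Feasible corners and P = -3p + 9q:
  (-137/109, -686/109) → P = -5763/109
  (201/23, 118/23) → P = 459/23
  (-291/127, -438/127) → P = -3069/127

The binding constraints are 8p - 7q = 34 and -7p + 9q = -15.
Solving simultaneously gives p = 201/23, q = 118/23.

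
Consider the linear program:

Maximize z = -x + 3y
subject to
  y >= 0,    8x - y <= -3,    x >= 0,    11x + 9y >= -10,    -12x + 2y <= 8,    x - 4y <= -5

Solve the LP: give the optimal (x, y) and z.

Extreme points and z = -x + 3y:
  (0, 3) → z = 9
  (1/2, 7) → z = 41/2
  (0, 4) → z = 12

x = 1/2, y = 7, maximum z = 41/2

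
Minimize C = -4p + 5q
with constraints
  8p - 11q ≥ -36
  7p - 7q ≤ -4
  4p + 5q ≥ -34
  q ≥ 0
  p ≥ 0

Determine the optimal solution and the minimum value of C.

p = 0, q = 4/7, minimum C = 20/7

The binding constraints are 7p - 7q = -4 and p = 0.
Solving simultaneously gives p = 0, q = 4/7.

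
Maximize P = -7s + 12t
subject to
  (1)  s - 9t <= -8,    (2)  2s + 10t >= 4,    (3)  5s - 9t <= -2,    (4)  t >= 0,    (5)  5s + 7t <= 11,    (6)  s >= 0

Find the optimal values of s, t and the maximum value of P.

Extreme points and P = -7s + 12t:
  (43/52, 51/52) → P = 311/52
  (0, 8/9) → P = 32/3
  (0, 11/7) → P = 132/7

At the optimal vertex, 5s + 7t = 11 and s = 0.
Solving simultaneously gives s = 0, t = 11/7.

s = 0, t = 11/7, maximum P = 132/7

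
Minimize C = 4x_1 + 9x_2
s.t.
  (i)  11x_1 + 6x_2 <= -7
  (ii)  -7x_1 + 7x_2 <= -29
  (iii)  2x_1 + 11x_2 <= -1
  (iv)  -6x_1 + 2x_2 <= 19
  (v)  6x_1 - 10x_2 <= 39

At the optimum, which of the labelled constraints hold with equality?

Vertices and C = 4x_1 + 9x_2:
  (125/119, -368/119) → C = -2812/119
  (82/73, -471/146) → C = -3583/146
  (17/28, -99/28) → C = -823/28

The minimum is at (17/28, -99/28). Substituting into each constraint, equality holds for (ii) and (v); the remaining constraints have slack.

(ii) and (v)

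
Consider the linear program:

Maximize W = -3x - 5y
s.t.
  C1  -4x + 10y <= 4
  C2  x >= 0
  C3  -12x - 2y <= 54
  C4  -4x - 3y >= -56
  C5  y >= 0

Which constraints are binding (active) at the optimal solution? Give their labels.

Corner points and W = -3x - 5y:
  (0, 2/5) → W = -2
  (137/13, 60/13) → W = -711/13
  (0, 0) → W = 0
  (14, 0) → W = -42

The maximum is at (0, 0). Substituting into each constraint, equality holds for C2 and C5; the remaining constraints have slack.

C2 and C5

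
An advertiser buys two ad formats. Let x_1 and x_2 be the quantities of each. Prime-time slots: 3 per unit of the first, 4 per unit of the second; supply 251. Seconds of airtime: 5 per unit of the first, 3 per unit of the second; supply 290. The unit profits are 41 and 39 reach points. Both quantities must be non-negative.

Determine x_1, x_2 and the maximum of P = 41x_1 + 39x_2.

Corner points and P = 41x_1 + 39x_2:
  (0, 0) → P = 0
  (0, 251/4) → P = 9789/4
  (58, 0) → P = 2378
  (37, 35) → P = 2882

At the optimal vertex, 3x_1 + 4x_2 = 251 and 5x_1 + 3x_2 = 290.
Solving simultaneously gives x_1 = 37, x_2 = 35.

x_1 = 37, x_2 = 35, maximum P = 2882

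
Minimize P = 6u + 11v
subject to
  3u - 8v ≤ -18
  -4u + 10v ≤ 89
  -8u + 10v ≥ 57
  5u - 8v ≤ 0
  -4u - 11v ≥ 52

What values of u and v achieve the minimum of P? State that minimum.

Corner points and P = 6u + 11v:
  (-266, -195/2) → P = -5337/2
  (-614/65, -84/65) → P = -4608/65
  (-1499/84, 37/21) → P = -3683/42

The binding constraints are 3u - 8v = -18 and -4u + 10v = 89.
Solving simultaneously gives u = -266, v = -195/2.

u = -266, v = -195/2, minimum P = -5337/2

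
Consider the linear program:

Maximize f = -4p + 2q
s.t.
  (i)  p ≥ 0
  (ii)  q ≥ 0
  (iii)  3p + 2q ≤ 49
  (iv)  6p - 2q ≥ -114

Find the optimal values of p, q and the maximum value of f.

Feasible corners and f = -4p + 2q:
  (0, 0) → f = 0
  (0, 49/2) → f = 49
  (49/3, 0) → f = -196/3

p = 0, q = 49/2, maximum f = 49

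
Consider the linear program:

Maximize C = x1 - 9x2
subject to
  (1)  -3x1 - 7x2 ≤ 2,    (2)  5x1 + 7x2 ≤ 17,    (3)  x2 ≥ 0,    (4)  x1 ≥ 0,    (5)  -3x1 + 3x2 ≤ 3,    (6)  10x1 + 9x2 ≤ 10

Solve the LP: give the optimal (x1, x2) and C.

x1 = 1, x2 = 0, maximum C = 1

Feasible corners and C = x1 - 9x2:
  (0, 0) → C = 0
  (1, 0) → C = 1
  (0, 1) → C = -9
  (1/19, 20/19) → C = -179/19

At the optimal vertex, x2 = 0 and 10x1 + 9x2 = 10.
Solving simultaneously gives x1 = 1, x2 = 0.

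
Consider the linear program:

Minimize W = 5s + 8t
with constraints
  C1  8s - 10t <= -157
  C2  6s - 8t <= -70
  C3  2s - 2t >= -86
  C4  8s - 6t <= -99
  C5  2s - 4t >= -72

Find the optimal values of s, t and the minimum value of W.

s = -273/2, t = -187/2, minimum W = -2861/2

Vertices and W = 5s + 8t:
  (-273/2, -187/2) → W = -2861/2
  (-3/2, 29/2) → W = 217/2
  (-50, -7) → W = -306
  (9/5, 189/10) → W = 801/5

The binding constraints are 8s - 10t = -157 and 2s - 2t = -86.
Solving simultaneously gives s = -273/2, t = -187/2.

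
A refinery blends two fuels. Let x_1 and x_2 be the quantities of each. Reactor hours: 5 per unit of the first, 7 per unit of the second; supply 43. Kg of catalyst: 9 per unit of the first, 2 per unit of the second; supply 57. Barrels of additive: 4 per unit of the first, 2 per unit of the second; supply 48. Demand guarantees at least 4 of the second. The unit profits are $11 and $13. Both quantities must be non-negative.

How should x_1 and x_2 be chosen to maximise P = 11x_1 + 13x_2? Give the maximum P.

x_1 = 3, x_2 = 4, maximum P = 85

Corner points and P = 11x_1 + 13x_2:
  (0, 43/7) → P = 559/7
  (0, 4) → P = 52
  (3, 4) → P = 85

The optimum lies where 5x_1 + 7x_2 = 43 and x_2 = 4.
Solving simultaneously gives x_1 = 3, x_2 = 4.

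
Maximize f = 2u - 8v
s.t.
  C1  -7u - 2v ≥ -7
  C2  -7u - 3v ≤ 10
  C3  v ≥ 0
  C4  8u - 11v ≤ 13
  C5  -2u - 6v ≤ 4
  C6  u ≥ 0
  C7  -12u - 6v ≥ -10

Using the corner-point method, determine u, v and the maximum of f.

Corner points and f = 2u - 8v:
  (0, 0) → f = 0
  (5/6, 0) → f = 5/3
  (0, 5/3) → f = -40/3

The binding constraints are v = 0 and -12u - 6v = -10.
Solving simultaneously gives u = 5/6, v = 0.

u = 5/6, v = 0, maximum f = 5/3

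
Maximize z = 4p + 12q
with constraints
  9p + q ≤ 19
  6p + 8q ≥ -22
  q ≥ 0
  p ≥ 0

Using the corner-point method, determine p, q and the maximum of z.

p = 0, q = 19, maximum z = 228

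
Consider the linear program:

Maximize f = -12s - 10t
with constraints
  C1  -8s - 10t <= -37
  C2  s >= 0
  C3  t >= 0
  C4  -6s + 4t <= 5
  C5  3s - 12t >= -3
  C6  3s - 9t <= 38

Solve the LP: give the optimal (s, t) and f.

s = 23/7, t = 15/14, maximum f = -351/7

The optimum lies where -8s - 10t = -37 and 3s - 12t = -3.
Solving simultaneously gives s = 23/7, t = 15/14.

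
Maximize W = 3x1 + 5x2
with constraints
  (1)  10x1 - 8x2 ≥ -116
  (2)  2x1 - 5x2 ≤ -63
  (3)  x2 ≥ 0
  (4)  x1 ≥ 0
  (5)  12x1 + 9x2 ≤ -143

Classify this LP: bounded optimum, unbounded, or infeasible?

The boundaries 10x1 - 8x2 = -116 and x1 = 0 meet at (0, 29/2), but that point violates 12x1 + 9x2 ≤ -143. Every candidate vertex is excluded by some other constraint, so the feasible region is empty.

infeasible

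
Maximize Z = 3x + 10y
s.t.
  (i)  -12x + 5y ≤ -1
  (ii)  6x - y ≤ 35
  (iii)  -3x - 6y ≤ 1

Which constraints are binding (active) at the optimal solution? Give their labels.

Extreme points and Z = 3x + 10y:
  (29/3, 23) → Z = 259
  (1/87, -5/29) → Z = -49/29
  (209/39, -37/13) → Z = -161/13

The maximum is at (29/3, 23). Substituting into each constraint, equality holds for (i) and (ii); the remaining constraints have slack.

(i) and (ii)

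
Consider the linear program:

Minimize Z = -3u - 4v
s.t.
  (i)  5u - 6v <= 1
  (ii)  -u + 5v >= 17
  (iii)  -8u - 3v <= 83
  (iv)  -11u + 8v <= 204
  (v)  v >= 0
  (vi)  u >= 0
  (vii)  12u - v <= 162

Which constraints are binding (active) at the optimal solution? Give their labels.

(iv) and (vii)

Feasible corners and Z = -3u - 4v:
  (107/19, 86/19) → Z = -35
  (971/67, 798/67) → Z = -6105/67
  (0, 17/5) → Z = -68/5
  (0, 51/2) → Z = -102
  (300/17, 846/17) → Z = -252

The minimum is at (300/17, 846/17). Substituting into each constraint, equality holds for (iv) and (vii); the remaining constraints have slack.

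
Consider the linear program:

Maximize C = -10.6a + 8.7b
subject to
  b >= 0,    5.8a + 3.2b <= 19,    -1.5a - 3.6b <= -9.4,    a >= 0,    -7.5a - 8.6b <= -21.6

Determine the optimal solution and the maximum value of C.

The optimum lies where 5.8a + 3.2b = 19 and a = 0.
Solving simultaneously gives a = 0, b = 95/16.

a = 0, b = 95/16, maximum C = 1653/32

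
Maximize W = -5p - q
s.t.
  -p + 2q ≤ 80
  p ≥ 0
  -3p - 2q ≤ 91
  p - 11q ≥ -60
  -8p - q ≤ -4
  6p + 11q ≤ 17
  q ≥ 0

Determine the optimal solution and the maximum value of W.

p = 1/2, q = 0, maximum W = -5/2

Vertices and W = -5p - q:
  (27/82, 56/41) → W = -247/82
  (1/2, 0) → W = -5/2
  (17/6, 0) → W = -85/6

The binding constraints are -8p - q = -4 and q = 0.
Solving simultaneously gives p = 1/2, q = 0.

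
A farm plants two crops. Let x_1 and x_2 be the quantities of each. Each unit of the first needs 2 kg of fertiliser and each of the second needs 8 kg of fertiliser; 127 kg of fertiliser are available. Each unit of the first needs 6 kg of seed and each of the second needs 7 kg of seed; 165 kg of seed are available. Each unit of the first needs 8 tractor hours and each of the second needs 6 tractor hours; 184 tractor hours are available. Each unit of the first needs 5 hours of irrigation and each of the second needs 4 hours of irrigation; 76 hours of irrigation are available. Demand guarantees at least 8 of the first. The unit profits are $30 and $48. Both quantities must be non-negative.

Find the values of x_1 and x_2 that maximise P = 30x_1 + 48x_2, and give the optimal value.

x_1 = 8, x_2 = 9, maximum P = 672

Corner points and P = 30x_1 + 48x_2:
  (76/5, 0) → P = 456
  (8, 0) → P = 240
  (8, 9) → P = 672

The optimum lies where 5x_1 + 4x_2 = 76 and x_1 = 8.
Solving simultaneously gives x_1 = 8, x_2 = 9.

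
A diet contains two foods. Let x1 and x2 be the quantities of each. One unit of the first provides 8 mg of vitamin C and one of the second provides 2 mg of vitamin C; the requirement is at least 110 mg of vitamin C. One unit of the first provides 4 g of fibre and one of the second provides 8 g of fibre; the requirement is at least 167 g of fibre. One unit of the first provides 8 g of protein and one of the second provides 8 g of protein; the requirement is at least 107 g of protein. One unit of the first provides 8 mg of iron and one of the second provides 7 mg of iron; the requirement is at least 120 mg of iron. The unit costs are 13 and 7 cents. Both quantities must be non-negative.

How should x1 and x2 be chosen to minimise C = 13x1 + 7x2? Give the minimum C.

x1 = 39/4, x2 = 16, minimum C = 955/4

The feasible region is unbounded (it extends along (0, 1), (1, 0)), but C strictly increases along every unbounded feasible direction, so there is no improving ray and the minimum is attained at a vertex.

The binding constraints are 8x1 + 2x2 = 110 and 4x1 + 8x2 = 167.
Solving simultaneously gives x1 = 39/4, x2 = 16.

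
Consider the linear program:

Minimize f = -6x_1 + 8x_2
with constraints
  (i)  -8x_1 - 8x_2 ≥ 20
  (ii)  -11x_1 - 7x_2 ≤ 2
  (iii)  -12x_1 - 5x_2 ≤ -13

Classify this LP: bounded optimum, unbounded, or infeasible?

From the feasible point (31/8, -51/8), moving in the direction (8, -8) keeps every constraint satisfied while f decreases without bound.

unbounded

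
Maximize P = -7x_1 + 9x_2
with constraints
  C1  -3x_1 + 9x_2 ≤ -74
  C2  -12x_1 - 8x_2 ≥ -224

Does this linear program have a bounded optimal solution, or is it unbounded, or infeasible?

unbounded

From the feasible point (652/33, -18/11), moving in the direction (-9, -3) keeps every constraint satisfied while P increases without bound.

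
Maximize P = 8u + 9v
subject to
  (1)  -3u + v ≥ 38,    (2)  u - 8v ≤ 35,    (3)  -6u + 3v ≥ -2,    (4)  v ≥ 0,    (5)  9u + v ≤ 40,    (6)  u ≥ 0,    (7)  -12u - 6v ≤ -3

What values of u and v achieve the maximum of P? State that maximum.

Vertices and P = 8u + 9v:
  (1/6, 77/2) → P = 2087/6
  (0, 38) → P = 342
  (0, 40) → P = 360

At the optimal vertex, 9u + v = 40 and u = 0.
Solving simultaneously gives u = 0, v = 40.

u = 0, v = 40, maximum P = 360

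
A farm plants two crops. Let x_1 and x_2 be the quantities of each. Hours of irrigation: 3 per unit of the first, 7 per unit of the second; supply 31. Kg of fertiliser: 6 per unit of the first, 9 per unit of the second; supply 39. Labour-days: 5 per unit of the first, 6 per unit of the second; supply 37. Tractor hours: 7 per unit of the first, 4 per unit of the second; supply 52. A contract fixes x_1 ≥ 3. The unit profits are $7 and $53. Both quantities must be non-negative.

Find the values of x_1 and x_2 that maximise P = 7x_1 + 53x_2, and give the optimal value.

x_1 = 3, x_2 = 7/3, maximum P = 434/3

Vertices and P = 7x_1 + 53x_2:
  (13/2, 0) → P = 91/2
  (3, 0) → P = 21
  (3, 7/3) → P = 434/3

The binding constraints are 6x_1 + 9x_2 = 39 and x_1 = 3.
Solving simultaneously gives x_1 = 3, x_2 = 7/3.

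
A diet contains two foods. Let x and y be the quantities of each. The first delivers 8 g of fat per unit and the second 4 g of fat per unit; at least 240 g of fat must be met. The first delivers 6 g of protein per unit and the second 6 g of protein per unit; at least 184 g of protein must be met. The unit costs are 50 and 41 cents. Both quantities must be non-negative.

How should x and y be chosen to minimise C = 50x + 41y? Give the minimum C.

x = 88/3, y = 4/3, minimum C = 4564/3

Vertices and C = 50x + 41y:
  (0, 60) → C = 2460
  (92/3, 0) → C = 4600/3
  (88/3, 4/3) → C = 4564/3
The feasible region is unbounded (it extends along (0, 1), (1, 0)), but C strictly increases along every unbounded feasible direction, so there is no improving ray and the minimum is attained at a vertex.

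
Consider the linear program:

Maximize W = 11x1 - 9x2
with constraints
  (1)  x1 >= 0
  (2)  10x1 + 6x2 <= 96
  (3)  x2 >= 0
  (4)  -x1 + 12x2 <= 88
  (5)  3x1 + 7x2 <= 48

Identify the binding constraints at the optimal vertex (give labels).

(2) and (3)

Extreme points and W = 11x1 - 9x2:
  (0, 0) → W = 0
  (0, 48/7) → W = -432/7
  (48/5, 0) → W = 528/5
  (96/13, 48/13) → W = 48

The maximum is at (48/5, 0). Substituting into each constraint, equality holds for (2) and (3); the remaining constraints have slack.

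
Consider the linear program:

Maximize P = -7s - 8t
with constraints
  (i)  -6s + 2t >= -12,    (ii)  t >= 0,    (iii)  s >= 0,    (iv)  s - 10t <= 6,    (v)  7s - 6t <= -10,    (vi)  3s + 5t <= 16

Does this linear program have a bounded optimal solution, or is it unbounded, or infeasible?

bounded optimum

Corner points and P = -7s - 8t:
  (0, 5/3) → P = -40/3
  (0, 16/5) → P = -128/5
  (46/53, 142/53) → P = -1458/53
The feasible region has finitely many vertices and no improving ray; the maximum is -40/3 at (0, 5/3).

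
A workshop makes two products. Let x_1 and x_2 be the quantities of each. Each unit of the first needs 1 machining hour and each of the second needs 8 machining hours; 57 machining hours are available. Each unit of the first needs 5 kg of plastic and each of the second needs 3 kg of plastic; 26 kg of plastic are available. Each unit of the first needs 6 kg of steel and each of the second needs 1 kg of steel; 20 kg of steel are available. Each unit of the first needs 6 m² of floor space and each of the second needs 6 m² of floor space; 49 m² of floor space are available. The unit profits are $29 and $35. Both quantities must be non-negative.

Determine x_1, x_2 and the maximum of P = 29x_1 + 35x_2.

Vertices and P = 29x_1 + 35x_2:
  (0, 0) → P = 0
  (0, 57/8) → P = 1995/8
  (10/3, 0) → P = 290/3
  (1, 7) → P = 274
  (34/13, 56/13) → P = 2946/13

x_1 = 1, x_2 = 7, maximum P = 274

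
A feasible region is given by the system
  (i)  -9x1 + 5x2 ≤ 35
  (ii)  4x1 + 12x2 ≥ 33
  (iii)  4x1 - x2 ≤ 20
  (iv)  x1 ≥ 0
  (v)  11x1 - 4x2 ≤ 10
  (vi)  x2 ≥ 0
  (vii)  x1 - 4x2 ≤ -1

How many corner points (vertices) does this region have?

Of the 21 pairwise boundary intersections, those satisfying every inequality are:
  (0, 7)
  (10, 25)
  (0, 11/4)
  (63/37, 323/148)

4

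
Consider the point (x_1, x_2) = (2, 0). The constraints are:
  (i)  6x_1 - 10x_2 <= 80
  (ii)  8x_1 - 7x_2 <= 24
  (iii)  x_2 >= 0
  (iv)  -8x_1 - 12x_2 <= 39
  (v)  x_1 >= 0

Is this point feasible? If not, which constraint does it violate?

feasible

(i): 12 ≤ 80 ✓
(ii): 16 ≤ 24 ✓
(iii): 0 ≥ 0 ✓
(iv): -16 ≤ 39 ✓
(v): 2 ≥ 0 ✓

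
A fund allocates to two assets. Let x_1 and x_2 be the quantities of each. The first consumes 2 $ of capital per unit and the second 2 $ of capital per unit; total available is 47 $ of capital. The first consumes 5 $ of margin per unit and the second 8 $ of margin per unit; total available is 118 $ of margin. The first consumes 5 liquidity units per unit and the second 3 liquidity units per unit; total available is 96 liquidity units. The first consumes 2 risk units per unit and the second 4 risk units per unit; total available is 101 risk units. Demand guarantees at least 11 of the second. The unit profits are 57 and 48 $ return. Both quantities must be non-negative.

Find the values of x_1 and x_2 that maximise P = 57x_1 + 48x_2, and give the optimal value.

x_1 = 6, x_2 = 11, maximum P = 870

Corner points and P = 57x_1 + 48x_2:
  (0, 59/4) → P = 708
  (0, 11) → P = 528
  (6, 11) → P = 870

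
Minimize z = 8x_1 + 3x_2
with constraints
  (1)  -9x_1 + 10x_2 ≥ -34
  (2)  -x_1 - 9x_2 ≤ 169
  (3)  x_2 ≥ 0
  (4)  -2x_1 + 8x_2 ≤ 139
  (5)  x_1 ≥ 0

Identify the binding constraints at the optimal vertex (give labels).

(3) and (5)

Extreme points and z = 8x_1 + 3x_2:
  (34/9, 0) → z = 272/9
  (831/26, 1319/52) → z = 17253/52
  (0, 0) → z = 0
  (0, 139/8) → z = 417/8

The minimum is at (0, 0). Substituting into each constraint, equality holds for (3) and (5); the remaining constraints have slack.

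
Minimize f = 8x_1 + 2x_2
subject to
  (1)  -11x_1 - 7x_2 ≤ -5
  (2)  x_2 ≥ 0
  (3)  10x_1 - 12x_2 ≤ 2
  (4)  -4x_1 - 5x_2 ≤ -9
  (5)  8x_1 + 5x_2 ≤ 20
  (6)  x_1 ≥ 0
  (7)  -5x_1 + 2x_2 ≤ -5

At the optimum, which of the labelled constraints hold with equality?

(3) and (7)

Corner points and f = 8x_1 + 2x_2:
  (125/73, 92/73) → f = 1184/73
  (7/5, 1) → f = 66/5
  (65/41, 60/41) → f = 640/41

The minimum is at (7/5, 1). Substituting into each constraint, equality holds for (3) and (7); the remaining constraints have slack.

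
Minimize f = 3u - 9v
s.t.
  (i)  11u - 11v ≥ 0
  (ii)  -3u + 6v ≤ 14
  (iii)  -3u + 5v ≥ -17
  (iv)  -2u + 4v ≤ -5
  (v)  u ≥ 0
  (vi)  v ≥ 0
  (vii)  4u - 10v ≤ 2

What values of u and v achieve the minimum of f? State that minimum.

Corner points and f = 3u - 9v:
  (43/2, 19/2) → f = -21
  (16, 31/5) → f = -39/5
  (21/2, 4) → f = -9/2

The optimum lies where -3u + 5v = -17 and -2u + 4v = -5.
Solving simultaneously gives u = 43/2, v = 19/2.

u = 43/2, v = 19/2, minimum f = -21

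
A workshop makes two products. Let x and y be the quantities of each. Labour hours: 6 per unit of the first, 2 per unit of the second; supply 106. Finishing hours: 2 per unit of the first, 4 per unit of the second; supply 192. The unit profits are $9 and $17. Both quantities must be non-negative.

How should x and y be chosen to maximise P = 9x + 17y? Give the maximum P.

The binding constraints are 6x + 2y = 106 and 2x + 4y = 192.
Solving simultaneously gives x = 2, y = 47.

x = 2, y = 47, maximum P = 817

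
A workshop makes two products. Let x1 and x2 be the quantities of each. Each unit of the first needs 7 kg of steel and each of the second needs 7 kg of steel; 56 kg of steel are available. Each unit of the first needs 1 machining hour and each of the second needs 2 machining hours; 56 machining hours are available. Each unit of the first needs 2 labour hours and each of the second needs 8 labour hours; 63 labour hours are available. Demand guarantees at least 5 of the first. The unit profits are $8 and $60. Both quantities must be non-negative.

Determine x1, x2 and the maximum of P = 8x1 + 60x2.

x1 = 5, x2 = 3, maximum P = 220

Corner points and P = 8x1 + 60x2:
  (8, 0) → P = 64
  (5, 0) → P = 40
  (5, 3) → P = 220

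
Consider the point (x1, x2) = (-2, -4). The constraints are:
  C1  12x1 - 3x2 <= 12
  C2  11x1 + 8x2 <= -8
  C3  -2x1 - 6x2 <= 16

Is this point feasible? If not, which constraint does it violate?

not feasible — violates C3

Constraint C3: -2x1 - 6x2 = 28, which is not ≤ 16. All other constraints are satisfied.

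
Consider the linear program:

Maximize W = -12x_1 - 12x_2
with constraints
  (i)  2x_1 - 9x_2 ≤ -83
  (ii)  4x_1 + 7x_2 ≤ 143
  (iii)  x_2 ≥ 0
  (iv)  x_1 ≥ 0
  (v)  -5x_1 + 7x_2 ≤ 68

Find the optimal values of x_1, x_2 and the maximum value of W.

x_1 = 0, x_2 = 83/9, maximum W = -332/3

Feasible corners and W = -12x_1 - 12x_2:
  (353/25, 309/25) → W = -7944/25
  (0, 83/9) → W = -332/3
  (25/3, 47/3) → W = -288
  (0, 68/7) → W = -816/7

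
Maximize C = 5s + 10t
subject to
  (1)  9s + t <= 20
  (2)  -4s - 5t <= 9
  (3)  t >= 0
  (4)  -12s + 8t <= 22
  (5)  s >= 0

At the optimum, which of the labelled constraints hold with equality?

(1) and (4)

Vertices and C = 5s + 10t:
  (20/9, 0) → C = 100/9
  (23/14, 73/14) → C = 845/14
  (0, 0) → C = 0
  (0, 11/4) → C = 55/2

The maximum is at (23/14, 73/14). Substituting into each constraint, equality holds for (1) and (4); the remaining constraints have slack.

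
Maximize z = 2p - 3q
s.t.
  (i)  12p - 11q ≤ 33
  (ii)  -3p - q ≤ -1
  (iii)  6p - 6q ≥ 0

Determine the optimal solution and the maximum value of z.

p = 44/45, q = -29/15, maximum z = 349/45

Feasible corners and z = 2p - 3q:
  (44/45, -29/15) → z = 349/45
  (33, 33) → z = -33
  (1/4, 1/4) → z = -1/4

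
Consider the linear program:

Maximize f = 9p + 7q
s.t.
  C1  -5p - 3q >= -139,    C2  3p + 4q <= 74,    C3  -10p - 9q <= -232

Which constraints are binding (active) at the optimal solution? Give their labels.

C1 and C2

Extreme points and f = 9p + 7q:
  (334/11, -47/11) → f = 2677/11
  (37, -46/3) → f = 677/3
  (262/13, 44/13) → f = 2666/13

The maximum is at (334/11, -47/11). Substituting into each constraint, equality holds for C1 and C2; the remaining constraints have slack.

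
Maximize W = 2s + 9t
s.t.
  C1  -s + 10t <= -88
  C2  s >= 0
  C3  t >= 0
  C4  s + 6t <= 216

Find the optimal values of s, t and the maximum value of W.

s = 216, t = 0, maximum W = 432

Vertices and W = 2s + 9t:
  (88, 0) → W = 176
  (168, 8) → W = 408
  (216, 0) → W = 432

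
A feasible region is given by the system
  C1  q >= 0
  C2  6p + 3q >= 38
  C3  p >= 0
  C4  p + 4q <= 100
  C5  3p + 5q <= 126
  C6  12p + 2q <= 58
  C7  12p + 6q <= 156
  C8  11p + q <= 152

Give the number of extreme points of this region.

Intersecting each pair of boundary lines and keeping only the points that satisfy every inequality leaves:
  (0, 38/3)
  (49/12, 9/2)
  (0, 25)
  (4/7, 174/7)
  (3/4, 49/2)

5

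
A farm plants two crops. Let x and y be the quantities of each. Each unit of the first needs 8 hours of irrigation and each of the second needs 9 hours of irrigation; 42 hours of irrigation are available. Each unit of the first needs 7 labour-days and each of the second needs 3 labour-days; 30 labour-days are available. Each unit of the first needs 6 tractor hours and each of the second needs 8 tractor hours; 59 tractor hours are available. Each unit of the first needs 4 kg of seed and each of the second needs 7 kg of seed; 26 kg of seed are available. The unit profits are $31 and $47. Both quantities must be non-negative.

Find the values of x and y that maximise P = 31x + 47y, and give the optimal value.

x = 3, y = 2, maximum P = 187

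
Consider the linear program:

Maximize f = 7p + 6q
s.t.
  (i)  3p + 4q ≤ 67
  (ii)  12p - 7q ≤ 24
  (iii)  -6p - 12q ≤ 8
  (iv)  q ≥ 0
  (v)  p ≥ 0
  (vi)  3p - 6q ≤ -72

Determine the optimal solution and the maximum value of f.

The binding constraints are 3p + 4q = 67 and 3p - 6q = -72.
Solving simultaneously gives p = 19/5, q = 139/10.

p = 19/5, q = 139/10, maximum f = 110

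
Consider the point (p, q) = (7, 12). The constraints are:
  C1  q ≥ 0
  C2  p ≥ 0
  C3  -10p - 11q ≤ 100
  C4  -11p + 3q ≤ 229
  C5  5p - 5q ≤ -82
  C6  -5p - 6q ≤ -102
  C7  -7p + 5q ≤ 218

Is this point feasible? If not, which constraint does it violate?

not feasible — violates C5

Constraint C5: 5p - 5q = -25, which is not ≤ -82. All other constraints are satisfied.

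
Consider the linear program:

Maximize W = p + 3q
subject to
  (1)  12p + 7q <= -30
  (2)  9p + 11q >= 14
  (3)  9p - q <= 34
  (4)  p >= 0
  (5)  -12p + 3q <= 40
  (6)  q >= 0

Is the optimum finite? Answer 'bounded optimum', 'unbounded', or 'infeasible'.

The boundaries 9p + 11q = 14 and p = 0 meet at (0, 14/11), but that point violates 12p + 7q ≤ -30. Every candidate vertex is excluded by some other constraint, so the feasible region is empty.

infeasible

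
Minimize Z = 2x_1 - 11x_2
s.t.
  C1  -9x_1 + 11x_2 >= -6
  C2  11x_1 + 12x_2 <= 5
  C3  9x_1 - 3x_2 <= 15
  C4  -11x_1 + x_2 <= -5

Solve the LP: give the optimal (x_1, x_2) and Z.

The optimum lies where 11x_1 + 12x_2 = 5 and -11x_1 + x_2 = -5.
Solving simultaneously gives x_1 = 5/11, x_2 = 0.

x_1 = 5/11, x_2 = 0, minimum Z = 10/11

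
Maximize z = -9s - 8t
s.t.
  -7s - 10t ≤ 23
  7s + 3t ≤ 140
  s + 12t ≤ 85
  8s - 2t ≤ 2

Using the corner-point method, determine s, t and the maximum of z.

s = -563/37, t = 309/37, maximum z = 2595/37

Feasible corners and z = -9s - 8t:
  (-563/37, 309/37) → z = 2595/37
  (-13/47, -99/47) → z = 909/47
  (97/49, 339/49) → z = -3585/49

At the optimal vertex, -7s - 10t = 23 and s + 12t = 85.
Solving simultaneously gives s = -563/37, t = 309/37.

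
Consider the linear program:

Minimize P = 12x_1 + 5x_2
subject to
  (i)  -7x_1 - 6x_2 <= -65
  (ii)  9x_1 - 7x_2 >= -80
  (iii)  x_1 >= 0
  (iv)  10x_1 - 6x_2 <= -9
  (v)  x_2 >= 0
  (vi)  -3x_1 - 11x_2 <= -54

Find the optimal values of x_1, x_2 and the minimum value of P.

Feasible corners and P = 12x_1 + 5x_2:
  (0, 65/6) → P = 325/6
  (56/17, 713/102) → P = 7597/102
  (0, 80/7) → P = 400/7
  (417/16, 719/16) → P = 8599/16

x_1 = 0, x_2 = 65/6, minimum P = 325/6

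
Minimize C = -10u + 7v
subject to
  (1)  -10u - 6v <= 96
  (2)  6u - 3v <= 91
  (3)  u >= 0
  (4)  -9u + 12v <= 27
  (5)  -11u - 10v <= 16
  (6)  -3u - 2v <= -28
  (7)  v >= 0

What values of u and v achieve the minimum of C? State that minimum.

u = 91/6, v = 0, minimum C = -455/3

Feasible corners and C = -10u + 7v:
  (391/15, 109/5) → C = -1621/15
  (91/6, 0) → C = -455/3
  (47/9, 37/6) → C = -163/18
  (28/3, 0) → C = -280/3

The binding constraints are 6u - 3v = 91 and v = 0.
Solving simultaneously gives u = 91/6, v = 0.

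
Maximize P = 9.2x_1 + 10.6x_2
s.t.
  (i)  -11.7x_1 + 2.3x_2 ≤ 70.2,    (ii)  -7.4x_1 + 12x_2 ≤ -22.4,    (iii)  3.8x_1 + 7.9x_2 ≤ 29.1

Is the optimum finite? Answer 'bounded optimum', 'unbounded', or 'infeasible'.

unbounded

From the feasible point (-44696/6169, -39078/6169), moving in the direction (7.9, -3.8) keeps every constraint satisfied while P increases without bound.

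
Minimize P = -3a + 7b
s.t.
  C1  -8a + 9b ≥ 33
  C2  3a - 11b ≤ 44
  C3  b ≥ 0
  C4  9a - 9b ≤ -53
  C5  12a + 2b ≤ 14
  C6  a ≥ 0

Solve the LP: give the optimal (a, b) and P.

a = 0, b = 53/9, minimum P = 371/9

Corner points and P = -3a + 7b:
  (10/63, 127/21) → P = 293/7
  (0, 53/9) → P = 371/9
  (0, 7) → P = 49

The binding constraints are 9a - 9b = -53 and a = 0.
Solving simultaneously gives a = 0, b = 53/9.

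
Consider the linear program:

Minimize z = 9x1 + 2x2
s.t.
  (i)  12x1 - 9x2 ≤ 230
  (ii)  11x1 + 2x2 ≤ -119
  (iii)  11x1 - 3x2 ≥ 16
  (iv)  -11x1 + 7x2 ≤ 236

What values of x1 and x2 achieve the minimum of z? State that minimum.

x1 = -26/3, x2 = -334/9, minimum z = -1370/9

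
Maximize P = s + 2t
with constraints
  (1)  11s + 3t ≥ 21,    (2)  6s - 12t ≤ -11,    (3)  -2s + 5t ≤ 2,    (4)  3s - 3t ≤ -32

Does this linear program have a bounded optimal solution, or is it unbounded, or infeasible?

The boundaries 11s + 3t = 21 and 3s - 3t = -32 meet at (-11/14, 415/42), but that point violates -2s + 5t ≤ 2. Every candidate vertex is excluded by some other constraint, so the feasible region is empty.

infeasible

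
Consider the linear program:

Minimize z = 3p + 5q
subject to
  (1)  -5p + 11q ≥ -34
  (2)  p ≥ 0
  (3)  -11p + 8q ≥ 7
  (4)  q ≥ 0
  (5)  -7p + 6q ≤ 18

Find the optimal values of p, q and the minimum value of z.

Feasible corners and z = 3p + 5q:
  (0, 7/8) → z = 35/8
  (0, 3) → z = 15
  (51/5, 149/10) → z = 1051/10

The binding constraints are p = 0 and -11p + 8q = 7.
Solving simultaneously gives p = 0, q = 7/8.

p = 0, q = 7/8, minimum z = 35/8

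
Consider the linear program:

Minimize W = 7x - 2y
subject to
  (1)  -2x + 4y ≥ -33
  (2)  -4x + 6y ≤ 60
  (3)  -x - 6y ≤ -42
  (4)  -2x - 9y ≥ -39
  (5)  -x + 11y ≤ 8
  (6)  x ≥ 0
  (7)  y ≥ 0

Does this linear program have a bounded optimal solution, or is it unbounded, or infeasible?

The boundaries -2x + 4y = -33 and -2x - 9y = -39 meet at (453/26, 6/13), but that point violates -x - 6y ≤ -42. Every candidate vertex is excluded by some other constraint, so the feasible region is empty.

infeasible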